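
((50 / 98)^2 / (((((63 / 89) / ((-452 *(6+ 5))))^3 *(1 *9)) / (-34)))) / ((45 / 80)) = 29460648120386574080000 / 48629390607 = 605819808816.31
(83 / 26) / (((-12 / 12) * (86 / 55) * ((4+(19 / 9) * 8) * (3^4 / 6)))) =-4565 / 630552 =-0.01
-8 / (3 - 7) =2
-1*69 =-69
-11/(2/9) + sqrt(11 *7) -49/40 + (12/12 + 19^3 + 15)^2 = sqrt(77) + 1890622971/40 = 47265583.05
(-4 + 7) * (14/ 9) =4.67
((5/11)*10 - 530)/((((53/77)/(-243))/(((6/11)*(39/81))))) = 28402920/583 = 48718.56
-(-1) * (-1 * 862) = -862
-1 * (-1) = 1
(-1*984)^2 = 968256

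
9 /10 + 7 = 79 /10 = 7.90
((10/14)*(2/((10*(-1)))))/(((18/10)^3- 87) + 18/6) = 125/68397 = 0.00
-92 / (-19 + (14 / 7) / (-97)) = 8924 / 1845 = 4.84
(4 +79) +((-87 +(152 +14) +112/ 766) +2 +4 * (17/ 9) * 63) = 245176/ 383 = 640.15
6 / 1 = 6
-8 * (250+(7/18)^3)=-1458343/729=-2000.47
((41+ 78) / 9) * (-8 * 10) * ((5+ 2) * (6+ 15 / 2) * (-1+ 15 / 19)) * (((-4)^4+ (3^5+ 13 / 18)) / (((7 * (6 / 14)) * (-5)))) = -119885360 / 171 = -701083.98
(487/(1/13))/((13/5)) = 2435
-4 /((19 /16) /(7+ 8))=-960 /19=-50.53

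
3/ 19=0.16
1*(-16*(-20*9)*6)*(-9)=-155520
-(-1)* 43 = 43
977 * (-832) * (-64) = 52023296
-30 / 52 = -0.58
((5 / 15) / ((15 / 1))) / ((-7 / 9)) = -1 / 35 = -0.03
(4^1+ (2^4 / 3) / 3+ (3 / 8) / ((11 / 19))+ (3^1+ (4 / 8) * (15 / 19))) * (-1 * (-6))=58.92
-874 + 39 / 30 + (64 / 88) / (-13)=-1248041 / 1430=-872.76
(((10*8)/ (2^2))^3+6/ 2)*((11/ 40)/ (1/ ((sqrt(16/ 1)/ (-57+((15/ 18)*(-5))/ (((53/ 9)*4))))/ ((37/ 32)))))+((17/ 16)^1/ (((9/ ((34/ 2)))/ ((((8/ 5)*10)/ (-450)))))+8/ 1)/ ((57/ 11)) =-9085540250743/ 69023457450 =-131.63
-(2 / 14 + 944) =-6609 / 7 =-944.14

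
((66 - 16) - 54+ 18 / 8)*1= -1.75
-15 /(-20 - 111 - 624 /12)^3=5 /2042829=0.00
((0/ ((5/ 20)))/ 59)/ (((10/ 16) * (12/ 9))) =0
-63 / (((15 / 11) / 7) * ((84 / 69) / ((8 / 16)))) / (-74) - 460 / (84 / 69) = -7792009 / 20720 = -376.06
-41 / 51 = -0.80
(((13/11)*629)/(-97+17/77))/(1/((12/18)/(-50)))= 57239/558900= 0.10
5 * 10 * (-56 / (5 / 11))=-6160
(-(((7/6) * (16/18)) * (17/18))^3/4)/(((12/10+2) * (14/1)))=-1203685/229582512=-0.01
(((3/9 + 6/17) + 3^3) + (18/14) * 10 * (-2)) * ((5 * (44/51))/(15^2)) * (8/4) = 61952/819315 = 0.08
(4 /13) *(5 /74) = 10 /481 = 0.02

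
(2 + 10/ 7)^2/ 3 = 192/ 49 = 3.92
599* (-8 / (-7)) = 4792 / 7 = 684.57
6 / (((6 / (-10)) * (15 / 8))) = -5.33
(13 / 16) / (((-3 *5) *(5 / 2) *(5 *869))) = -13 / 2607000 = -0.00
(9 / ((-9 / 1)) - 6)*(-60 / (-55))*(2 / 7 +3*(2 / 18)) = -52 / 11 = -4.73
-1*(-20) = 20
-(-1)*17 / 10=17 / 10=1.70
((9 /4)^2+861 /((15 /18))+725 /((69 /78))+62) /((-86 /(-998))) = 1762709017 /79120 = 22278.93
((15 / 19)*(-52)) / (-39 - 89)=195 / 608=0.32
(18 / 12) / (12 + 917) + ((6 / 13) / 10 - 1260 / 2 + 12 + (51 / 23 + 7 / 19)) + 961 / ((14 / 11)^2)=-114282690521 / 5172096020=-22.10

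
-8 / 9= -0.89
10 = 10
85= 85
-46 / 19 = -2.42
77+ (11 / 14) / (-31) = 33407 / 434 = 76.97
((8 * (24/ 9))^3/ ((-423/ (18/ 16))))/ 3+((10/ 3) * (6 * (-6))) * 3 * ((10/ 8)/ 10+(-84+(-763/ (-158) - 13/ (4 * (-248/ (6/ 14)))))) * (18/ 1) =66852217673177/ 130526802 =512172.34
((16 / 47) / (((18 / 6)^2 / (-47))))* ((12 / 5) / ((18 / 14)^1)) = -448 / 135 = -3.32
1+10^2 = 101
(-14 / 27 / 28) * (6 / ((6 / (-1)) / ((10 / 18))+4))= 5 / 306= 0.02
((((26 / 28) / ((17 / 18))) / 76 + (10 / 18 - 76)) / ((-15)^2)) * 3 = -6139823 / 6104700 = -1.01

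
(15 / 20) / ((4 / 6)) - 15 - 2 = -127 / 8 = -15.88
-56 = -56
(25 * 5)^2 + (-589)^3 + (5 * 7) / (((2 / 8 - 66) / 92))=-53736394852 / 263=-204320892.97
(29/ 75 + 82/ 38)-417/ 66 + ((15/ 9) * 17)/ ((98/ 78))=28844903/ 1536150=18.78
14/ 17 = 0.82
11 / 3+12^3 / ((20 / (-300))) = -25916.33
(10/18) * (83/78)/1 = 415/702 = 0.59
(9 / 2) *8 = 36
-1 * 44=-44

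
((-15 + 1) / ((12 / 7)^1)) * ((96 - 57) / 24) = -637 / 48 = -13.27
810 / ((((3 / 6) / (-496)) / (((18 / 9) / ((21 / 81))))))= -43390080 / 7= -6198582.86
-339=-339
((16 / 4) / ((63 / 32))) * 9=128 / 7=18.29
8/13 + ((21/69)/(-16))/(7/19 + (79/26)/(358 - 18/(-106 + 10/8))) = 18878990183/33419094852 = 0.56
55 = 55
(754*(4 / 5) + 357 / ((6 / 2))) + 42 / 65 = 722.85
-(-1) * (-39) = -39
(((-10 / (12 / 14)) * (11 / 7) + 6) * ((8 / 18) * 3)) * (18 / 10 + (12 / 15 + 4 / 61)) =-40108 / 915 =-43.83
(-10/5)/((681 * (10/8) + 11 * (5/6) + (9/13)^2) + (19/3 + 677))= -1352/1043899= -0.00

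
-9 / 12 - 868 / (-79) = 3235 / 316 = 10.24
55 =55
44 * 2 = 88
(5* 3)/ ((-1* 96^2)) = -5/ 3072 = -0.00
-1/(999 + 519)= -1/1518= -0.00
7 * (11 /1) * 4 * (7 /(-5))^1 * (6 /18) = -2156 /15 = -143.73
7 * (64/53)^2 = 28672/2809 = 10.21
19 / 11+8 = 107 / 11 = 9.73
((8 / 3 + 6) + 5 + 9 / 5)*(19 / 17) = 4408 / 255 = 17.29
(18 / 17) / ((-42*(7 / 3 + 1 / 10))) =-0.01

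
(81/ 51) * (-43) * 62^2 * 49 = -218681316/ 17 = -12863606.82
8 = 8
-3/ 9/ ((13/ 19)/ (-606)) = 3838/ 13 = 295.23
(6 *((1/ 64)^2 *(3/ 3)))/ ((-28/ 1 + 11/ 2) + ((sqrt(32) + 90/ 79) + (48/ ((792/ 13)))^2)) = -921022162731/ 12070195010028544 - 22203998883 *sqrt(2)/ 1508774376253568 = -0.00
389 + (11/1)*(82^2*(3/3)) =74353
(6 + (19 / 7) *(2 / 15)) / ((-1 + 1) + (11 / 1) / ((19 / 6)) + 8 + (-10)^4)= 6346 / 9986445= 0.00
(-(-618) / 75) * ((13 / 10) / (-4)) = -1339 / 500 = -2.68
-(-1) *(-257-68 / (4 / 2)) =-291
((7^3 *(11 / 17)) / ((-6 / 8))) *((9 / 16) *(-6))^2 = -916839 / 272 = -3370.73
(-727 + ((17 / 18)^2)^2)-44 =-80852975 / 104976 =-770.20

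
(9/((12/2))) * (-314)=-471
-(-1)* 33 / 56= 33 / 56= 0.59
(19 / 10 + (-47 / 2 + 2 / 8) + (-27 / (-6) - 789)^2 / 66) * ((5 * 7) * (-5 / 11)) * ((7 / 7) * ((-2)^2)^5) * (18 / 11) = -330103146240 / 1331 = -248011379.59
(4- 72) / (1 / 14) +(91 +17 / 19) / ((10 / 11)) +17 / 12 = -968429 / 1140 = -849.50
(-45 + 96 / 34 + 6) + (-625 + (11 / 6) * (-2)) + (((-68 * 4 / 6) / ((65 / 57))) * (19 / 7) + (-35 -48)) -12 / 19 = -377572784 / 440895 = -856.38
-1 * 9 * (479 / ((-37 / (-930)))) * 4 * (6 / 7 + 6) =-2972093.28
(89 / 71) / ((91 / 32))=2848 / 6461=0.44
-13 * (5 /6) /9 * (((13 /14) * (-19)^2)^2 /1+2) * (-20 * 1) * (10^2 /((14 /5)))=96614948.78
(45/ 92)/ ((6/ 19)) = 285/ 184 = 1.55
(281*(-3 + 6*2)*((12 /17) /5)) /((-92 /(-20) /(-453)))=-13747644 /391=-35160.21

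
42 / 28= 3 / 2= 1.50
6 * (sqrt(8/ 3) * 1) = 4 * sqrt(6) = 9.80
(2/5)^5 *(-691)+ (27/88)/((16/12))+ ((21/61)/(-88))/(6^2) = -43064581/6290625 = -6.85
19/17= 1.12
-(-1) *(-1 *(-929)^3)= 801765089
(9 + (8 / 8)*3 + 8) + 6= 26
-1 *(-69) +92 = 161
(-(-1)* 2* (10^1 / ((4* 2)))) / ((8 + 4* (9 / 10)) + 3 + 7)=25 / 216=0.12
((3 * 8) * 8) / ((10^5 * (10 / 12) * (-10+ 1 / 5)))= -36 / 153125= -0.00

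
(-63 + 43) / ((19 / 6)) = -120 / 19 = -6.32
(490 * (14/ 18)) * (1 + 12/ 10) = 7546/ 9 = 838.44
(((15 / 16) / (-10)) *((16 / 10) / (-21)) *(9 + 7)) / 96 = 1 / 840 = 0.00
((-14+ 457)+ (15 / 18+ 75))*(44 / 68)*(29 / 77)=126.44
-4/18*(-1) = 2/9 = 0.22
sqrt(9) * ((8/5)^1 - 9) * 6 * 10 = -1332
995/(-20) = -199/4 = -49.75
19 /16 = 1.19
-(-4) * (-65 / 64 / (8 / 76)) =-1235 / 32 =-38.59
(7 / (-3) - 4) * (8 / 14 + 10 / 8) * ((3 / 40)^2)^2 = -26163 / 71680000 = -0.00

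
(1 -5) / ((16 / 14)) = -3.50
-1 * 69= -69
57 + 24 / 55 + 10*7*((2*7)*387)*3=62581059 / 55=1137837.44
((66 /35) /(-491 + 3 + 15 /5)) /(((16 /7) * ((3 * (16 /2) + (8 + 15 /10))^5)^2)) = -4224 /4420381676038021513825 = -0.00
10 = 10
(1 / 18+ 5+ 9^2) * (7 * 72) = 43372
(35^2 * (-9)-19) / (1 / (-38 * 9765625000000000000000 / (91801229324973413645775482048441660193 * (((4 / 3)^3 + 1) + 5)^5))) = 11643066406250000000000000 / 10715913725333530430270746371480961231737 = 0.00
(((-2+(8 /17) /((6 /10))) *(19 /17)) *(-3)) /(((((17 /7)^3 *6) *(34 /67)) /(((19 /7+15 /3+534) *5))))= 6110450920 /24137569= 253.15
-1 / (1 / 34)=-34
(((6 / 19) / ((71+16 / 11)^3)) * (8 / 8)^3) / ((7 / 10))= 79860 / 67332789209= 0.00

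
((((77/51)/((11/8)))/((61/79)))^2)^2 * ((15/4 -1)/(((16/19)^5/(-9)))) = -2547189261432855809/10657552768459776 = -239.00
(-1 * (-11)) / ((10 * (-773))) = -11 / 7730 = -0.00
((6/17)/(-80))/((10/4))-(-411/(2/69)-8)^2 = -85546191407/425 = -201285156.25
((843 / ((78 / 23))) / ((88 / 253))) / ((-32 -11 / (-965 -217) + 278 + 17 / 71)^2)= 0.01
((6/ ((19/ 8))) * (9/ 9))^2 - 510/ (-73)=352302/ 26353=13.37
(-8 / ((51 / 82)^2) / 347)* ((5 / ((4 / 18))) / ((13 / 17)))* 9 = -15.78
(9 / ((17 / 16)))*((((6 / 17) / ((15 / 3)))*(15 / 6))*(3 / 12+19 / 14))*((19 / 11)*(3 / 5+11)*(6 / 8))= 803358 / 22253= 36.10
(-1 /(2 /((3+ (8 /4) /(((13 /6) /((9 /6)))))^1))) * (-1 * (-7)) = -399 /26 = -15.35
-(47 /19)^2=-6.12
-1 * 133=-133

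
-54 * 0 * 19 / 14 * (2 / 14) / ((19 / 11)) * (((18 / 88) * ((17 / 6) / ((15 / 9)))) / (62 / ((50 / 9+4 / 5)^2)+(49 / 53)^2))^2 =0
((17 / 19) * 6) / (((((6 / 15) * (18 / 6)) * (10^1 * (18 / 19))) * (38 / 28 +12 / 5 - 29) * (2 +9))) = -595 / 349866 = -0.00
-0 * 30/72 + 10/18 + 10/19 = 1.08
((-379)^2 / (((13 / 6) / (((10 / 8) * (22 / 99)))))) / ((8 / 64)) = 5745640 / 39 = 147324.10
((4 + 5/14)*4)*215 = 26230/7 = 3747.14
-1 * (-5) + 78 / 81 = 161 / 27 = 5.96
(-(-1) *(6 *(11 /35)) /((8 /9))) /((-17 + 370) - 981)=-297 /87920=-0.00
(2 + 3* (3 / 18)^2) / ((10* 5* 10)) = 1 / 240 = 0.00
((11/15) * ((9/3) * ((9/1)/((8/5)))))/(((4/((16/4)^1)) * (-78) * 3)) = -11/208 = -0.05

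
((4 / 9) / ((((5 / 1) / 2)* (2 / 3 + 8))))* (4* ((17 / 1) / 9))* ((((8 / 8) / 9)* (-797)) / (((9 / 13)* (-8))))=27098 / 10935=2.48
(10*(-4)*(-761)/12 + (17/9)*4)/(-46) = -11449/207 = -55.31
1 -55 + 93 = 39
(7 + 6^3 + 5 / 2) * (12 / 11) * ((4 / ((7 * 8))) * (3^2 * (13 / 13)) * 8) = 8856 / 7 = 1265.14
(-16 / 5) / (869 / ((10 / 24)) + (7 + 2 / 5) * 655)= -16 / 34663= -0.00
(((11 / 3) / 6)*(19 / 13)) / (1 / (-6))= -209 / 39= -5.36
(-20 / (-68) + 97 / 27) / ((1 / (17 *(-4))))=-7136 / 27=-264.30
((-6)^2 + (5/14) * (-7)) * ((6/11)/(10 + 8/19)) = 1273/726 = 1.75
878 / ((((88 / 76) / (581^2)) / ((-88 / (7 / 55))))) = -176980338920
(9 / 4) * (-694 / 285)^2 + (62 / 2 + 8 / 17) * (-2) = -49.60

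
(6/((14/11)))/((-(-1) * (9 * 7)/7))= 0.52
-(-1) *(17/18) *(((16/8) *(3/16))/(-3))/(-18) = 17/2592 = 0.01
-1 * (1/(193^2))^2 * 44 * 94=-4136/1387488001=-0.00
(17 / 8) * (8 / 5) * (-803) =-13651 / 5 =-2730.20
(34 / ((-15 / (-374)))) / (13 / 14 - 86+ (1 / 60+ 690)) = 356048 / 254077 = 1.40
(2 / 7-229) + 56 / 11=-223.62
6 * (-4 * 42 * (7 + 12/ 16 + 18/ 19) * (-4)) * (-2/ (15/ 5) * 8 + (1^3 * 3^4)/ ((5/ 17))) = 899710896/ 95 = 9470641.01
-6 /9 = -2 /3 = -0.67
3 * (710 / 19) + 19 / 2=4621 / 38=121.61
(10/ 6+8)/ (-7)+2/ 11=-277/ 231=-1.20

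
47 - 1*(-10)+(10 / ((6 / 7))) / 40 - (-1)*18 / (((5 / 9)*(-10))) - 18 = 21631 / 600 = 36.05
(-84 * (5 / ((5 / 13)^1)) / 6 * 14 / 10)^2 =1623076 / 25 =64923.04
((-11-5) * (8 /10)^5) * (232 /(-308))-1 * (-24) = 6725272 /240625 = 27.95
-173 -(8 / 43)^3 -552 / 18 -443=-154245116 / 238521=-646.67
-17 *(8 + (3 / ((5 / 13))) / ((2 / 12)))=-931.60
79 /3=26.33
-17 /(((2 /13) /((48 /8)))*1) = -663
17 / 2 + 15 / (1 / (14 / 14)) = 47 / 2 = 23.50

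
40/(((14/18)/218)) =11211.43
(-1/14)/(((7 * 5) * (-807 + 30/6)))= 1/392980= 0.00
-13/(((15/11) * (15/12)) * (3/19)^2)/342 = -0.89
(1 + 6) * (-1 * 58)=-406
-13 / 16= -0.81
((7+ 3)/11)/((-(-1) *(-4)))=-5/22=-0.23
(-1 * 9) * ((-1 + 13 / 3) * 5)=-150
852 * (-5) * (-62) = 264120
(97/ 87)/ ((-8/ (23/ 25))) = -2231/ 17400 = -0.13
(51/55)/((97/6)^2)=1836/517495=0.00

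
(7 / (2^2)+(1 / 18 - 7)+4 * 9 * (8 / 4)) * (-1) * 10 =-12025 / 18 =-668.06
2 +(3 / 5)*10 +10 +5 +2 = 25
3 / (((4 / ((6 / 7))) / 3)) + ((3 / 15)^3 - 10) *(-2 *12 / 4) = 108291 / 1750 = 61.88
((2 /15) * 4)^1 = 0.53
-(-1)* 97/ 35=97/ 35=2.77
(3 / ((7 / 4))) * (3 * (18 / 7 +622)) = 157392 / 49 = 3212.08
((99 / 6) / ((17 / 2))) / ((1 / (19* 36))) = 22572 / 17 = 1327.76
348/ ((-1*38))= -9.16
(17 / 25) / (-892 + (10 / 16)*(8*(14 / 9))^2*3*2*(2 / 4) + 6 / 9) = -459 / 405650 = -0.00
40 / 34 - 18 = -286 / 17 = -16.82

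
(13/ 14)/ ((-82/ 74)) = -481/ 574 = -0.84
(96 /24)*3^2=36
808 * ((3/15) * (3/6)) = 404/5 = 80.80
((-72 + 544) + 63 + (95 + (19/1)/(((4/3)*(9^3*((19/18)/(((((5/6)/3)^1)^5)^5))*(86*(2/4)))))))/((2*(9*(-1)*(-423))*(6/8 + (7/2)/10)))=176191680066601150298479675639249188025/2342342535285414720948264058416940449792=0.08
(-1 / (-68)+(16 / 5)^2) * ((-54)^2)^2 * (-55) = -407642881932 / 85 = -4795798610.96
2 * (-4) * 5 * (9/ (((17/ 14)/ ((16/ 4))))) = -20160/ 17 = -1185.88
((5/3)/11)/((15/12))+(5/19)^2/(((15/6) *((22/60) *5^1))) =1624/11913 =0.14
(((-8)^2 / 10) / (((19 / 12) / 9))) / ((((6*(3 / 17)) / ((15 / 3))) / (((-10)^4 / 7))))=32640000 / 133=245413.53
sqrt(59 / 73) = sqrt(4307) / 73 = 0.90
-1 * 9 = -9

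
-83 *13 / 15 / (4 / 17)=-18343 / 60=-305.72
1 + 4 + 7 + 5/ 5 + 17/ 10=147/ 10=14.70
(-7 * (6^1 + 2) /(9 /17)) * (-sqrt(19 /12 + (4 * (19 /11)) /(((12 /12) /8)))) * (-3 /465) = -476 * sqrt(247665) /46035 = -5.15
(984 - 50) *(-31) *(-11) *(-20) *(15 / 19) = -95548200 / 19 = -5028852.63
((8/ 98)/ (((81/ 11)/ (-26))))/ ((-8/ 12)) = 572/ 1323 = 0.43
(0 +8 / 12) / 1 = 2 / 3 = 0.67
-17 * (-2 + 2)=0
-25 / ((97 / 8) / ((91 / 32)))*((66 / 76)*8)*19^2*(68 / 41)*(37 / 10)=-358888530 / 3977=-90241.02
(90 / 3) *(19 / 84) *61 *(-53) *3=-921405 / 14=-65814.64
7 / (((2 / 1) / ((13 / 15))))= 91 / 30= 3.03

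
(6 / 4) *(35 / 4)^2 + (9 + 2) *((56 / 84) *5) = 14545 / 96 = 151.51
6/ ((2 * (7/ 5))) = 15/ 7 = 2.14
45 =45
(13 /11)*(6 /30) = 0.24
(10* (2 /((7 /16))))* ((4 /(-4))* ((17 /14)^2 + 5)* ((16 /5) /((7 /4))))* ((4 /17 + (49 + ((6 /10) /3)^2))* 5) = -27213207552 /204085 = -133342.52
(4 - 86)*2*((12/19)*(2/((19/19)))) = -3936/19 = -207.16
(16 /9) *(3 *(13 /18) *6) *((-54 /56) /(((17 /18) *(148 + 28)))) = -351 /2618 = -0.13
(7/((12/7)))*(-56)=-686/3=-228.67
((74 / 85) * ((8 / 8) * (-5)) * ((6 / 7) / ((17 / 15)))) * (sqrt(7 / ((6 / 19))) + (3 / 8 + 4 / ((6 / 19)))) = -173715 / 4046-1110 * sqrt(798) / 2023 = -58.43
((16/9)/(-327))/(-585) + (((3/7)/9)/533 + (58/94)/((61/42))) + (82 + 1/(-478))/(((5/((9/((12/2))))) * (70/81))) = 6019308576841969/208353237671880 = 28.89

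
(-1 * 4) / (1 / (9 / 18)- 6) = 1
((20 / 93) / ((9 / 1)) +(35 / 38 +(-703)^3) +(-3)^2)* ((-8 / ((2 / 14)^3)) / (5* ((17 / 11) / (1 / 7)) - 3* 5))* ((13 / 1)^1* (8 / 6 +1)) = 7588102879552353158 / 10257435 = 739766118874.00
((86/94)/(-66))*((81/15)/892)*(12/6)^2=-387/1152910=-0.00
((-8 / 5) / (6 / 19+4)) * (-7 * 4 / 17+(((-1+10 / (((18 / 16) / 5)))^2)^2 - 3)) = -30197360015768 / 22865085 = -1320675.61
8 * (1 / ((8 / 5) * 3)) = 5 / 3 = 1.67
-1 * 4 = -4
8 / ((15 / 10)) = 16 / 3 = 5.33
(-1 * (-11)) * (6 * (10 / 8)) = 165 / 2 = 82.50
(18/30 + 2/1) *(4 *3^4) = 4212/5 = 842.40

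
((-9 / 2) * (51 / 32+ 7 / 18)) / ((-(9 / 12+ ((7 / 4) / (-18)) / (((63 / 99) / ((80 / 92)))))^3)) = 5064623253 / 133432831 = 37.96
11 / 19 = 0.58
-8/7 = -1.14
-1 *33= -33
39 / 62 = 0.63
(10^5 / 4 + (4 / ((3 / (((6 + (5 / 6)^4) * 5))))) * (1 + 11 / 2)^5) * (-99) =-180111387115 / 3456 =-52115563.40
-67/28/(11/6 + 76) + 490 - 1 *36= 2968051/6538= 453.97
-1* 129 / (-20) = 129 / 20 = 6.45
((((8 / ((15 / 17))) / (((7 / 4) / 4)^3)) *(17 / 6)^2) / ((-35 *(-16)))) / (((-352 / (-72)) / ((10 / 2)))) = 628864 / 396165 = 1.59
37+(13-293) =-243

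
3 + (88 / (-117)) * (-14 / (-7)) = 175 / 117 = 1.50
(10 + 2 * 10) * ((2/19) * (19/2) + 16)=510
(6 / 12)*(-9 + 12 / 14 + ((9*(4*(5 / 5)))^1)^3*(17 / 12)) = 462615 / 14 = 33043.93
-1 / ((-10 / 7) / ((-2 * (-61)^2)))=-5209.40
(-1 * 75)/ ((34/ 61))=-4575/ 34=-134.56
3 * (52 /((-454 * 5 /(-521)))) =40638 /1135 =35.80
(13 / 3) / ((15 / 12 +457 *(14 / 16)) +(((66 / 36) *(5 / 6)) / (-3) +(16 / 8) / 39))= 0.01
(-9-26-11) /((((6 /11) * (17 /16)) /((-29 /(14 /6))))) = 986.49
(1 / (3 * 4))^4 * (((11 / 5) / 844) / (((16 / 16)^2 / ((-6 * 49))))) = -0.00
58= 58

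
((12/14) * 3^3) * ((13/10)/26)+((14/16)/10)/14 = 1303/1120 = 1.16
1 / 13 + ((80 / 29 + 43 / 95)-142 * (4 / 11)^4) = 422265126 / 524367415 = 0.81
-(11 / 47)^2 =-121 / 2209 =-0.05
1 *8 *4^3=512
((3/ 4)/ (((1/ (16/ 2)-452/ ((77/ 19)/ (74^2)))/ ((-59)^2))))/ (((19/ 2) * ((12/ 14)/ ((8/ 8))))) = -3752518/ 7148237513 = -0.00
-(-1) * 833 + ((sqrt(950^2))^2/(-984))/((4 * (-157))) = 128914129/154488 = 834.46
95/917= 0.10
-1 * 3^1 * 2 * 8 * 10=-480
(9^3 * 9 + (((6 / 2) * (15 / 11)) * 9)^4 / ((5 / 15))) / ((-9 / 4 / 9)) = -323234645904 / 14641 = -22077361.24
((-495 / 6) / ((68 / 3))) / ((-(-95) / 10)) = -495 / 1292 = -0.38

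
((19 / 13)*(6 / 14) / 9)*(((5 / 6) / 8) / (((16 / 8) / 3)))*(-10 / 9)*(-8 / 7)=475 / 34398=0.01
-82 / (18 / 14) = -574 / 9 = -63.78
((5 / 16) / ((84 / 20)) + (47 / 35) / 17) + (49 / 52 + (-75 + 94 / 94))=-27067907 / 371280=-72.90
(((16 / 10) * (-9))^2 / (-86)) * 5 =-2592 / 215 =-12.06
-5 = -5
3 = 3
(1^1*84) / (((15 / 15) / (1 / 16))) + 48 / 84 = 163 / 28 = 5.82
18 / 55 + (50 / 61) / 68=38707 / 114070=0.34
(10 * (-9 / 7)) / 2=-45 / 7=-6.43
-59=-59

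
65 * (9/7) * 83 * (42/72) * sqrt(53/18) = 5395 * sqrt(106)/8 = 6943.12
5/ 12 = 0.42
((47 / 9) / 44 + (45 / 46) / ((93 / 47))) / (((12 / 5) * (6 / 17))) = 14713585 / 20329056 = 0.72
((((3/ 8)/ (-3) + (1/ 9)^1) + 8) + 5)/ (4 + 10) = 935/ 1008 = 0.93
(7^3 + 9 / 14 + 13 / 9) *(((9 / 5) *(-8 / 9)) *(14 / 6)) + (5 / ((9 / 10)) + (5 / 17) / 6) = -5887691 / 4590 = -1282.72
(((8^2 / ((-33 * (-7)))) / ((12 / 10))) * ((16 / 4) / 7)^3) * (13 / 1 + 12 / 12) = 20480 / 33957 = 0.60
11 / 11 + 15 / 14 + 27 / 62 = 544 / 217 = 2.51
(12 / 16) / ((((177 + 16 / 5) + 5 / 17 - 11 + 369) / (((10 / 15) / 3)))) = 85 / 274632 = 0.00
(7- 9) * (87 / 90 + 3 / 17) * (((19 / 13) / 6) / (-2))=0.28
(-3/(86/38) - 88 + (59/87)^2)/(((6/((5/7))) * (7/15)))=-361535575/15947883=-22.67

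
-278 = -278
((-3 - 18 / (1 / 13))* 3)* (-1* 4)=2844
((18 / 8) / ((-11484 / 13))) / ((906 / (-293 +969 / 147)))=30407 / 37764496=0.00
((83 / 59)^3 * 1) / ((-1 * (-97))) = 0.03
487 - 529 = -42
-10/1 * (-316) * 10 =31600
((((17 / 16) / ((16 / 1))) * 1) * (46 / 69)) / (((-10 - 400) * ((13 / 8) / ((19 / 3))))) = -323 / 767520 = -0.00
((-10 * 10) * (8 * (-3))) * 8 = 19200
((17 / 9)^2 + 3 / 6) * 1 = 659 / 162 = 4.07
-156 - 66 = -222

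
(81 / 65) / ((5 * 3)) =27 / 325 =0.08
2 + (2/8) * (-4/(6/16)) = -2/3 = -0.67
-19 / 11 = -1.73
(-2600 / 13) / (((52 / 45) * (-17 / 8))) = 81.45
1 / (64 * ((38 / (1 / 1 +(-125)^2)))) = 7813 / 1216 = 6.43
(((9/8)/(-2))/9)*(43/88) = -43/1408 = -0.03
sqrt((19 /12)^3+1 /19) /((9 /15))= 5*sqrt(7526793) /4104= 3.34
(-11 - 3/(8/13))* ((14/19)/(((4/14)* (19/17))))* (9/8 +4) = -4337431/23104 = -187.74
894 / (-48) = -149 / 8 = -18.62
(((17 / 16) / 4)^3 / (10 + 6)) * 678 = 1665507 / 2097152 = 0.79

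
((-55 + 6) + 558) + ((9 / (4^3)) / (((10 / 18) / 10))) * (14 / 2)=16855 / 32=526.72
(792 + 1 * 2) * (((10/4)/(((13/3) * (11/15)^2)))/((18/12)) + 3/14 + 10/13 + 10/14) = 21096183/11011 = 1915.92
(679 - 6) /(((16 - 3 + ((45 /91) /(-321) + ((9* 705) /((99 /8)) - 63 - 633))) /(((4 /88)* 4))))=-6553001 /9118783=-0.72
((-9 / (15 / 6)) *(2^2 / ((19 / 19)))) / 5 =-72 / 25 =-2.88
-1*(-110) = 110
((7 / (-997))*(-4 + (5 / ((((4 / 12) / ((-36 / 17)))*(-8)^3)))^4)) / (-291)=-627757611121753 / 6504646678677553152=-0.00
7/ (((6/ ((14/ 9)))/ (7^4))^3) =33232930569601/ 19683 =1688407791.98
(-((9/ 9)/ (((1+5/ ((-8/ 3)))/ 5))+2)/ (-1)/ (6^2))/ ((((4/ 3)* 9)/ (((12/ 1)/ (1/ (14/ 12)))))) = -13/ 108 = -0.12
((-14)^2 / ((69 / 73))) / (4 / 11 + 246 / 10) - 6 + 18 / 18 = 313255 / 94737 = 3.31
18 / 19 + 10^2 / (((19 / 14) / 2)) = 2818 / 19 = 148.32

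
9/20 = 0.45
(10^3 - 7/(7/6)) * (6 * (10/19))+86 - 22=60856/19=3202.95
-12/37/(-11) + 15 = 6117/407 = 15.03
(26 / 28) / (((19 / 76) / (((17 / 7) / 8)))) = 221 / 196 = 1.13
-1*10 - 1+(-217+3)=-225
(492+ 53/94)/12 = 46301/1128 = 41.05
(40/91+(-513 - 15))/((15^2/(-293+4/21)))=22707784/33075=686.55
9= 9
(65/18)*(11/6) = 715/108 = 6.62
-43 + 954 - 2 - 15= 894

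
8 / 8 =1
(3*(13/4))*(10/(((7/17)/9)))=29835/14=2131.07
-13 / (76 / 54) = -351 / 38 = -9.24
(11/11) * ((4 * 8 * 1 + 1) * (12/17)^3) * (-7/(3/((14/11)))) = -169344/4913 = -34.47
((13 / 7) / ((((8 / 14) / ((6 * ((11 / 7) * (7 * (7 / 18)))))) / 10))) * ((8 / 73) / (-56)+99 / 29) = 18075200 / 6351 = 2846.04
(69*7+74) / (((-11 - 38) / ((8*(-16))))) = 1455.02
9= 9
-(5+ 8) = -13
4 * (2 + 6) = 32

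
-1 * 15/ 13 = -15/ 13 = -1.15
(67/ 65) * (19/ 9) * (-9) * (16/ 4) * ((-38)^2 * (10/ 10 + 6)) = -51469936/ 65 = -791845.17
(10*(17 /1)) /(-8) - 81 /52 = -593 /26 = -22.81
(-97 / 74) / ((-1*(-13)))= -97 / 962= -0.10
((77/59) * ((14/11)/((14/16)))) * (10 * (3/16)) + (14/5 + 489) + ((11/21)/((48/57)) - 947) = -451.02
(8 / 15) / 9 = 0.06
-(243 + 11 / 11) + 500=256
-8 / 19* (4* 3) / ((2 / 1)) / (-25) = 48 / 475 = 0.10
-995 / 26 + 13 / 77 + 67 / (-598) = -879765 / 23023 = -38.21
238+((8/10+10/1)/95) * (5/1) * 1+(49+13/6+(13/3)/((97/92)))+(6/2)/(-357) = 1933301177/6579510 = 293.84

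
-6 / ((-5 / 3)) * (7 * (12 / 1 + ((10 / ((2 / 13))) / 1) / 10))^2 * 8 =2414916 / 5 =482983.20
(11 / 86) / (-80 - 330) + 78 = 2750269 / 35260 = 78.00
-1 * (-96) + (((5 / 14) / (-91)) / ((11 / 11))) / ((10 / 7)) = 34943 / 364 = 96.00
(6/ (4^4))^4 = 0.00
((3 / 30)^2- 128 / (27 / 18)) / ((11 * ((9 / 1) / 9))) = -7.76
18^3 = 5832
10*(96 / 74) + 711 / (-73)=8733 / 2701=3.23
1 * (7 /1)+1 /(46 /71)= 393 /46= 8.54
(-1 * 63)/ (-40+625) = -0.11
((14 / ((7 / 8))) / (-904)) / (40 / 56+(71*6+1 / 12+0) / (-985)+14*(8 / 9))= -0.00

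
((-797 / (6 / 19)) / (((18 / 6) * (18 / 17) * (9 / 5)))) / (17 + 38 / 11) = -2831741 / 131220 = -21.58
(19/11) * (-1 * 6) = -114/11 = -10.36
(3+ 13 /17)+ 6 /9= 4.43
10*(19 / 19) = 10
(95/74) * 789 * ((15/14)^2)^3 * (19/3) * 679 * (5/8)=2622540765234375/636783616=4118417.46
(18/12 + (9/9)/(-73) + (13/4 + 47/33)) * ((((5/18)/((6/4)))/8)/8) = 296815/16651008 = 0.02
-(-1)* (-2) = -2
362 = 362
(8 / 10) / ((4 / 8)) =8 / 5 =1.60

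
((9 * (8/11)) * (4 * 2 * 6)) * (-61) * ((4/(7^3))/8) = -105408/3773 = -27.94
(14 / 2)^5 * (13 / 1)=218491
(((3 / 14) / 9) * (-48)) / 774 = -4 / 2709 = -0.00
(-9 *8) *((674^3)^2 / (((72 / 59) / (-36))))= 199119545187244487424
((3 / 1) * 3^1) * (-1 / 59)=-9 / 59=-0.15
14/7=2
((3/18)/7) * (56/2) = 2/3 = 0.67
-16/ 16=-1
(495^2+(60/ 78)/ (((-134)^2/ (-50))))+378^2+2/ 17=384832608310/ 992069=387909.12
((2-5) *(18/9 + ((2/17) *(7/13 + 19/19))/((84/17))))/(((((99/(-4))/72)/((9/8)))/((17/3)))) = 113424/1001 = 113.31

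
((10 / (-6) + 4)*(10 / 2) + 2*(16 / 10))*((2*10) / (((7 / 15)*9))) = 4460 / 63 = 70.79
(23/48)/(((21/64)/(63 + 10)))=6716/63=106.60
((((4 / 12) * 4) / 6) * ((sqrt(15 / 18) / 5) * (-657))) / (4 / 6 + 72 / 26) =-949 * sqrt(30) / 670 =-7.76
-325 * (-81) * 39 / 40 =205335 / 8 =25666.88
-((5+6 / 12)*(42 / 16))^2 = -53361 / 256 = -208.44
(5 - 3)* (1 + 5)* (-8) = -96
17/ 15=1.13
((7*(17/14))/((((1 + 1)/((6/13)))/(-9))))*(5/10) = -459/52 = -8.83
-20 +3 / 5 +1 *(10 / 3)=-241 / 15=-16.07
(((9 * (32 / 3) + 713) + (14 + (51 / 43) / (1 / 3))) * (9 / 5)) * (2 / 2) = 319878 / 215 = 1487.80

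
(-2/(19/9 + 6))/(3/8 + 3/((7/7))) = -16/219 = -0.07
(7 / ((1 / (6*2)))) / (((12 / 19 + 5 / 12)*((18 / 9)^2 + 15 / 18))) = 114912 / 6931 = 16.58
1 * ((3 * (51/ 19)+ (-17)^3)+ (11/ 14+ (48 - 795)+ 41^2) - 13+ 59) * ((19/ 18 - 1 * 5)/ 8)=74111717/ 38304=1934.83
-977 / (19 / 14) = -719.89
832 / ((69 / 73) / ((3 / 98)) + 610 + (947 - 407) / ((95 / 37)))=288496 / 295151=0.98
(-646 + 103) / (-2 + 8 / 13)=2353 / 6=392.17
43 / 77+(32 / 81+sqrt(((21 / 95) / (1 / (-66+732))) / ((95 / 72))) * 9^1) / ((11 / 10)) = 5723 / 6237+648 * sqrt(777) / 209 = 87.34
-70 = -70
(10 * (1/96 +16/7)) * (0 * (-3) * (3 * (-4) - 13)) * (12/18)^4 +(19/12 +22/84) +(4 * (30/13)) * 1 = 12095/1092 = 11.08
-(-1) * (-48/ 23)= -48/ 23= -2.09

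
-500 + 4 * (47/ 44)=-5453/ 11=-495.73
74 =74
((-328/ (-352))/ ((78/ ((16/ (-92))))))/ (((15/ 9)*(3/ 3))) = -41/ 32890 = -0.00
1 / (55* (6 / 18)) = 3 / 55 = 0.05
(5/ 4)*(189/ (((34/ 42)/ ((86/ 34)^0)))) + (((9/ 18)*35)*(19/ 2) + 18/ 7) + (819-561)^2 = 15951869/ 238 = 67024.66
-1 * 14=-14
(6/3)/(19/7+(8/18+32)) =126/2215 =0.06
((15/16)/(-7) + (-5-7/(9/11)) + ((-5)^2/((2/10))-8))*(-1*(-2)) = 206.62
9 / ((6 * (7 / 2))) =0.43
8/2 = 4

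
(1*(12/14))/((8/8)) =6/7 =0.86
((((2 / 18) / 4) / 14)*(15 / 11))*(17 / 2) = 85 / 3696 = 0.02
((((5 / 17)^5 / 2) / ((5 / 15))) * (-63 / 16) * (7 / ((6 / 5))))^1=-6890625 / 90870848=-0.08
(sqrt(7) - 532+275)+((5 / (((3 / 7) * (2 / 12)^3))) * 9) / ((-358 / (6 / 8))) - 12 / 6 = -54866 / 179+sqrt(7) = -303.87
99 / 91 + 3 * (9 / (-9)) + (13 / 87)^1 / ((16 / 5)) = -236293 / 126672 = -1.87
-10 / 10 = -1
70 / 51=1.37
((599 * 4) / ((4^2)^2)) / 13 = 599 / 832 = 0.72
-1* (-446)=446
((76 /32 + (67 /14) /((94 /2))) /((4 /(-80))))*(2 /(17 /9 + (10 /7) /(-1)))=-293355 /1363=-215.23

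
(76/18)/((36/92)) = 874/81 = 10.79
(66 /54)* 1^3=11 /9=1.22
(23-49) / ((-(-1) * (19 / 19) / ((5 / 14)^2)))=-325 / 98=-3.32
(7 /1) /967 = 7 /967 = 0.01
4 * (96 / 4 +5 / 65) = 1252 / 13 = 96.31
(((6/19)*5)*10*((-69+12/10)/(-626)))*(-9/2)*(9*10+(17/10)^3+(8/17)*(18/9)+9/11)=-165465471843/222417800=-743.94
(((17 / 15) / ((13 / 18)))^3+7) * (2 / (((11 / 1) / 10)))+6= 15559382 / 604175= 25.75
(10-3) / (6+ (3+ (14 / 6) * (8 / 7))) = 3 / 5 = 0.60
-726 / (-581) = 726 / 581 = 1.25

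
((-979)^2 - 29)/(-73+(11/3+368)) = 102687/32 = 3208.97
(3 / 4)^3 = 27 / 64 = 0.42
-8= -8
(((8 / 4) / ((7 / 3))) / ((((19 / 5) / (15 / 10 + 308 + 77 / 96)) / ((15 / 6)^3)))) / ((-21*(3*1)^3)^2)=18618125 / 5473028736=0.00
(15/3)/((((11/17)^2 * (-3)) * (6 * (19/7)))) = -10115/41382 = -0.24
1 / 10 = 0.10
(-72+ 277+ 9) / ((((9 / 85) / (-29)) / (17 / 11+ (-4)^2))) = -101809430 / 99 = -1028378.08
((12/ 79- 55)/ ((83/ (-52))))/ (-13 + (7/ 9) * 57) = 337974/ 308179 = 1.10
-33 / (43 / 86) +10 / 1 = -56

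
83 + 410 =493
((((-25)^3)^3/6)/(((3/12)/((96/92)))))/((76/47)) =-717163085937500/437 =-1641105459811.21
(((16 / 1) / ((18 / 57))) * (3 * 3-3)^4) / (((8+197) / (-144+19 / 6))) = -45110.63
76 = 76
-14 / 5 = -2.80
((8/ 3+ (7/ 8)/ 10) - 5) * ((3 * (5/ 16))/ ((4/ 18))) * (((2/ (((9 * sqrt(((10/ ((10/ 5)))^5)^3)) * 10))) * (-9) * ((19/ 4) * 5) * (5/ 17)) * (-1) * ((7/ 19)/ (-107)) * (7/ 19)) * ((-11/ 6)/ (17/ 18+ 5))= -7844067 * sqrt(5)/ 591684320000000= -0.00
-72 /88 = -9 /11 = -0.82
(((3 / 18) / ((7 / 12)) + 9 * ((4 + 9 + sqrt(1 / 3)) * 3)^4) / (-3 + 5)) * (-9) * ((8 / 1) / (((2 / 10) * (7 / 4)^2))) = -424719838080 / 343 -6162324480 * sqrt(3) / 49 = -1456075952.55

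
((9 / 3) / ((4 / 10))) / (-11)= -15 / 22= -0.68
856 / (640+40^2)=107 / 280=0.38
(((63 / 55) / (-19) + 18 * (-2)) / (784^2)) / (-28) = 37683 / 17984834560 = 0.00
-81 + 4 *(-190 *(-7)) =5239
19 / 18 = 1.06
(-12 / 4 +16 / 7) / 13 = -5 / 91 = -0.05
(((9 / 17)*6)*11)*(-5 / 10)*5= -1485 / 17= -87.35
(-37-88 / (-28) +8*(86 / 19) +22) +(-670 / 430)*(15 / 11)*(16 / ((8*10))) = 1505314 / 62909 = 23.93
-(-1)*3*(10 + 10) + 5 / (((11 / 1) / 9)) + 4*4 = 881 / 11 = 80.09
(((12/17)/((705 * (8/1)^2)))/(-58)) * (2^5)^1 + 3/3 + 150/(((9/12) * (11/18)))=418352394/1274405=328.27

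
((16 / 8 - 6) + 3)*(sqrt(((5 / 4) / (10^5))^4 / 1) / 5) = -1 / 32000000000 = -0.00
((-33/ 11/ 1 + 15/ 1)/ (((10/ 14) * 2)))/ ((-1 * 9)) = -14/ 15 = -0.93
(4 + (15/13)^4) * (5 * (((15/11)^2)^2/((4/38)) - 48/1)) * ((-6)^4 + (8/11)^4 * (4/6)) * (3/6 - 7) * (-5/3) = -8675779630006982500/1412839384671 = -6140669.44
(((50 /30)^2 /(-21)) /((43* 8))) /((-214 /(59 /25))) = 59 /13913424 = 0.00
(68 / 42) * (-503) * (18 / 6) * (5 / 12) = -1017.98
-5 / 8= -0.62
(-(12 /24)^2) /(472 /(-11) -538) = 11 /25560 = 0.00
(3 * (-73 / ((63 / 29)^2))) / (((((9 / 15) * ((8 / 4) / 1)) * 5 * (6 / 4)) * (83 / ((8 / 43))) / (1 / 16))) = -61393 / 84992166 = -0.00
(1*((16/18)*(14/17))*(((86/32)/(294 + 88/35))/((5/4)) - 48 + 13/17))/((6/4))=-311070844/13496589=-23.05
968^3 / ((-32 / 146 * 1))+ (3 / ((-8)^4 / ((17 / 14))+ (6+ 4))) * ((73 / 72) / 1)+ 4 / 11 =-62835698806314221 / 15183696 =-4138366495.64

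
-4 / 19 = -0.21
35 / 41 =0.85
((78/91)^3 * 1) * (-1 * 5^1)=-1080/343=-3.15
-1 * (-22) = 22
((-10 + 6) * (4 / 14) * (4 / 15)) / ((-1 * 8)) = 0.04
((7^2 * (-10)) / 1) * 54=-26460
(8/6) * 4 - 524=-1556/3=-518.67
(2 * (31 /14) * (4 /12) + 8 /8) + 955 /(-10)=-3907 /42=-93.02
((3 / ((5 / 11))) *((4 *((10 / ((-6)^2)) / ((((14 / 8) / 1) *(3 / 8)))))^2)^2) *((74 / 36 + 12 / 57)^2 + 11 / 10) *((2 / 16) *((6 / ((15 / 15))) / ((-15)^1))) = -210295571087360 / 12437072980227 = -16.91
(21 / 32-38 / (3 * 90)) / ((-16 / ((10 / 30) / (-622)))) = 2227 / 128977920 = 0.00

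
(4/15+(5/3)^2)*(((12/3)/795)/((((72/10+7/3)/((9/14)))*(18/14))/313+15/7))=1200668/172738395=0.01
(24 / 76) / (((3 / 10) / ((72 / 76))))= 360 / 361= 1.00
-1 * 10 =-10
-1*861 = -861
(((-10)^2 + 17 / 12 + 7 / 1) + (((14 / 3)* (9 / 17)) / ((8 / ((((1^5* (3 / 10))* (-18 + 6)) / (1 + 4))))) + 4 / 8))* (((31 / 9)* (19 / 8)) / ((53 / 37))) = 12080753413 / 19461600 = 620.75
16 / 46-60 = -1372 / 23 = -59.65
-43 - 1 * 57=-100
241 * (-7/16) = -1687/16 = -105.44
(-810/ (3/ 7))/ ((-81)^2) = -70/ 243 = -0.29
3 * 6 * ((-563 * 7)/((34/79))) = -2802051/17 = -164826.53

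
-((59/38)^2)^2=-12117361/2085136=-5.81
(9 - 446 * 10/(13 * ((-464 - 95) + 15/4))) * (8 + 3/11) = 1943879/24431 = 79.57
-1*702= -702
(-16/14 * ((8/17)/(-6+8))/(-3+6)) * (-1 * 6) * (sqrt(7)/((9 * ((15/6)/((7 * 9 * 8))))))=1024 * sqrt(7)/85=31.87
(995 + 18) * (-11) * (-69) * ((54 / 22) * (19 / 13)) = 35857161 / 13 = 2758243.15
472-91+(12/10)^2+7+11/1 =10011/25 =400.44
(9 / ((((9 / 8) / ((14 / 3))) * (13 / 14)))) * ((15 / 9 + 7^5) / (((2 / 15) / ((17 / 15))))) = 672077728 / 117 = 5744254.09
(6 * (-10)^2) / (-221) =-600 / 221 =-2.71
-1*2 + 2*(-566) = -1134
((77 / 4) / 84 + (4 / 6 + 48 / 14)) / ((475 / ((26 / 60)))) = 18889 / 4788000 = 0.00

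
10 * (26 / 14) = 130 / 7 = 18.57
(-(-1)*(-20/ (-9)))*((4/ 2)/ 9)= 40/ 81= 0.49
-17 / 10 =-1.70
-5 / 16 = -0.31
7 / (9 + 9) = 7 / 18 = 0.39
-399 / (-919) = 399 / 919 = 0.43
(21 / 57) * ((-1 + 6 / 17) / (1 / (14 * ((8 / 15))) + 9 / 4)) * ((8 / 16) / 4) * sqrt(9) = -1078 / 28747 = -0.04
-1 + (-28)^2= 783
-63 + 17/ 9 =-550/ 9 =-61.11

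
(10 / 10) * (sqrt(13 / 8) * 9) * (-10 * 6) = -135 * sqrt(26) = -688.37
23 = 23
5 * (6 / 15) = 2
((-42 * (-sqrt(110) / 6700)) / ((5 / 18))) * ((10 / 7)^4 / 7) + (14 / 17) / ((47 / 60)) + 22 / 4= 2160 * sqrt(110) / 160867 + 10469 / 1598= 6.69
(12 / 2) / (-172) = -3 / 86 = -0.03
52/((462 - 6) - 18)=26/219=0.12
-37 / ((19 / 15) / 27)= -14985 / 19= -788.68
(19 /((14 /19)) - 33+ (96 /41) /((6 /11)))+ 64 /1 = 35059 /574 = 61.08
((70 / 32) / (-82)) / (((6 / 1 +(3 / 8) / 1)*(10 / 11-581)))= 385 / 53370684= 0.00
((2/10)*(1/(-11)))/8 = -1/440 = -0.00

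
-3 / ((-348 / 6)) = 3 / 58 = 0.05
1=1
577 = 577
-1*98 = -98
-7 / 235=-0.03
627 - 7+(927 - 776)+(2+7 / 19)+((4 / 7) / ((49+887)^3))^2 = 30260160368785663819795 / 39127742412340248576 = 773.37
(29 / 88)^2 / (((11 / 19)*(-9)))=-15979 / 766656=-0.02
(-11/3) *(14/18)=-77/27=-2.85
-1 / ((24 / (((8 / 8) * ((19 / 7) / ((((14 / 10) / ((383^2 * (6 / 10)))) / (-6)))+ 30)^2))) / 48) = -5033288823608448 / 2401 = -2096330205584.53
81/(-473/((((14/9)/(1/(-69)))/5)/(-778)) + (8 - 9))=-13041/2760116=-0.00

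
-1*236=-236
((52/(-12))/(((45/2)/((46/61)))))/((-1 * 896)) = 299/1844640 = 0.00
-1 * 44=-44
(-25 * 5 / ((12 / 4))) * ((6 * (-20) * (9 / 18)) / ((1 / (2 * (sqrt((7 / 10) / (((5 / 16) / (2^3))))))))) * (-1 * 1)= -8000 * sqrt(7)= -21166.01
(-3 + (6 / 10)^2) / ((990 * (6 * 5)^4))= -0.00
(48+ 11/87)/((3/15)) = 20935/87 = 240.63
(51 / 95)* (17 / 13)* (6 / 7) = 5202 / 8645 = 0.60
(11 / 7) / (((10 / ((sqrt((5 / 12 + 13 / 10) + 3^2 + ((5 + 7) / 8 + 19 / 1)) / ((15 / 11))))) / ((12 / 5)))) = 121*sqrt(28095) / 13125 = 1.55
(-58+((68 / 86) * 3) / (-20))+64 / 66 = -810943 / 14190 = -57.15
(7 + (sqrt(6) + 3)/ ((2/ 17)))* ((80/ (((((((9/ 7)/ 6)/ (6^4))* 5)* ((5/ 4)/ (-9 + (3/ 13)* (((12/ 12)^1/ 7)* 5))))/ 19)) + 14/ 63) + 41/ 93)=-235671761159/ 558 -4006419939703* sqrt(6)/ 36270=-692923877.11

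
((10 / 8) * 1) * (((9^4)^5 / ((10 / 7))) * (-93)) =-989330026730757581181.38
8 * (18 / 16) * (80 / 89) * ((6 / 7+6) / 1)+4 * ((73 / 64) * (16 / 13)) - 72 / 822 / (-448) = 1084515199 / 17753008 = 61.09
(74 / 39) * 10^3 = 74000 / 39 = 1897.44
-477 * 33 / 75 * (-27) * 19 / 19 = 141669 / 25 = 5666.76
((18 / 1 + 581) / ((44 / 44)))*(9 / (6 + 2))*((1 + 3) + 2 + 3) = 48519 / 8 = 6064.88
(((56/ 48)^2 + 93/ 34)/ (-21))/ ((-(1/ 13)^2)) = 423683/ 12852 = 32.97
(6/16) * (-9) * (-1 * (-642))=-8667/4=-2166.75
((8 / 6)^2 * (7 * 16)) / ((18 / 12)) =3584 / 27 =132.74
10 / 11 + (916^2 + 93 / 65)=839058.34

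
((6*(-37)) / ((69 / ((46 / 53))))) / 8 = -0.35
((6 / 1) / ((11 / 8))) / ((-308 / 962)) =-13.63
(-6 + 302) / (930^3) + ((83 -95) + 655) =64650193912 / 100544625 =643.00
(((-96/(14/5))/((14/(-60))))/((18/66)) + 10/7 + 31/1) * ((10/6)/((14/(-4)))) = -279890/1029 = -272.00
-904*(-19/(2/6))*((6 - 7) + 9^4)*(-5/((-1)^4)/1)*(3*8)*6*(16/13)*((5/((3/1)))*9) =-58410491904000/13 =-4493114761846.15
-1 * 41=-41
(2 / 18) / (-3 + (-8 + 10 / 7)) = -7 / 603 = -0.01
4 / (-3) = -4 / 3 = -1.33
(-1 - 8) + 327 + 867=1185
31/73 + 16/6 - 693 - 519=-264751/219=-1208.91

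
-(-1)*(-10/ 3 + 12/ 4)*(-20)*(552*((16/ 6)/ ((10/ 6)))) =5888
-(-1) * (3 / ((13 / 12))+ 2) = 62 / 13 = 4.77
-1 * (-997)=997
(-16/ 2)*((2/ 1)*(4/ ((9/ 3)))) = -64/ 3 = -21.33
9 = 9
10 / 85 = 2 / 17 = 0.12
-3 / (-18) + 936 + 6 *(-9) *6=3673 / 6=612.17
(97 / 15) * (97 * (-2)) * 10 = -37636 / 3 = -12545.33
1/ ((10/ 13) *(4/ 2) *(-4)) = -13/ 80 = -0.16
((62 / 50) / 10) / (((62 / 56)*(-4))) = -7 / 250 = -0.03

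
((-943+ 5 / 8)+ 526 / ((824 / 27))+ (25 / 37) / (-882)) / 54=-17.13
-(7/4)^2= -49/16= -3.06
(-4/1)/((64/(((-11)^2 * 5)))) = -37.81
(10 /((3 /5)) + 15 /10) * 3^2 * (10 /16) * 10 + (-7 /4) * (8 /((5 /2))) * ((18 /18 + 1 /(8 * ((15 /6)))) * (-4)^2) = 185559 /200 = 927.80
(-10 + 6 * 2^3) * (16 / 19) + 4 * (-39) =-124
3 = 3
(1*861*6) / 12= 861 / 2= 430.50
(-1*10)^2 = 100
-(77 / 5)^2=-5929 / 25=-237.16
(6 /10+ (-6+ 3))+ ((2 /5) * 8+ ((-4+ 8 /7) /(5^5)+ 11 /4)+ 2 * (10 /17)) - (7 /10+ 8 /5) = 721603 /297500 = 2.43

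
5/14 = 0.36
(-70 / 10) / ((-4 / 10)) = 17.50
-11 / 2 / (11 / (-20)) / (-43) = -10 / 43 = -0.23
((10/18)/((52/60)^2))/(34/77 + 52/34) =32725/87204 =0.38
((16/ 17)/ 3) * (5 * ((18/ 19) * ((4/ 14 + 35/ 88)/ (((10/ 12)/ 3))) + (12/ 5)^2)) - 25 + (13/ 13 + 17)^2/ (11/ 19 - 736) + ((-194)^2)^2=2461273221953220957/ 1737612415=1416468483.25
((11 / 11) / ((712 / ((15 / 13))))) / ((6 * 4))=5 / 74048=0.00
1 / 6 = 0.17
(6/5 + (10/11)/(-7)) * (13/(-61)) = -5356/23485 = -0.23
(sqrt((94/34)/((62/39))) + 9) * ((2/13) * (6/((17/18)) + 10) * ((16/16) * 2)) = 556 * sqrt(1931982)/116467 + 10008/221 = 51.92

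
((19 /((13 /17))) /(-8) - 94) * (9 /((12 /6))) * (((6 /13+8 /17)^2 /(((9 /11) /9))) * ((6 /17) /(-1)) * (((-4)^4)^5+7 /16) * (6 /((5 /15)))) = 5038155754571779980179589 /172701776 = 29172576398819314.86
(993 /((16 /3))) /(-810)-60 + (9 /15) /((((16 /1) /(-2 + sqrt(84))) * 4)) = -43379 /720 + 3 * sqrt(21) /160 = -60.16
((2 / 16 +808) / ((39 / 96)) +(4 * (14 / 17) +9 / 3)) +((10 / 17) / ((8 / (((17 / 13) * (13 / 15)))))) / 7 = 37045145 / 18564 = 1995.54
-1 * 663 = -663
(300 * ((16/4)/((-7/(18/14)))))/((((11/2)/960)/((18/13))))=-373248000/7007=-53267.87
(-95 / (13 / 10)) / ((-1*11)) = 950 / 143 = 6.64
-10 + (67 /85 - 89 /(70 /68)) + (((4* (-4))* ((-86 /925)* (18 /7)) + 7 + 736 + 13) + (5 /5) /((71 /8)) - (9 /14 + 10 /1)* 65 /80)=23423524771 /35727200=655.62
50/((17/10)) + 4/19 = 9568/323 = 29.62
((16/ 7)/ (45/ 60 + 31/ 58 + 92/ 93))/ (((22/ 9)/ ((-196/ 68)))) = -5437152/ 4586923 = -1.19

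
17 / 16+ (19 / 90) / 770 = 294601 / 277200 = 1.06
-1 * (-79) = 79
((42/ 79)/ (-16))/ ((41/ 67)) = -1407/ 25912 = -0.05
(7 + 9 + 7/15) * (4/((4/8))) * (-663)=-436696/5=-87339.20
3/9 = 1/3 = 0.33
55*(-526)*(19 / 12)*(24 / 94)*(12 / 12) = -549670 / 47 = -11695.11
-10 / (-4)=5 / 2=2.50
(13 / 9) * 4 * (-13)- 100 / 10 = -766 / 9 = -85.11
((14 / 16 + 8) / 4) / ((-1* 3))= -0.74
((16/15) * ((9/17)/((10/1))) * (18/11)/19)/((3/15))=432/17765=0.02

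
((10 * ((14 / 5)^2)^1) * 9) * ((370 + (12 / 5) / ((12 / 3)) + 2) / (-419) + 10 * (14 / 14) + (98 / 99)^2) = 81219290264 / 11407275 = 7119.96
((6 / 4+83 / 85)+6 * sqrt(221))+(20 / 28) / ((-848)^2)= 1059600169 / 427866880+6 * sqrt(221)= 91.67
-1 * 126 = -126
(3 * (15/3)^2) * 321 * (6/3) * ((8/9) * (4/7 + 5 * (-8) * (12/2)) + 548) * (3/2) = 24207985.71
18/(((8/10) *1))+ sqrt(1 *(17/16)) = 23.53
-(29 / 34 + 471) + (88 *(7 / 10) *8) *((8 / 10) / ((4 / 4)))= -65971 / 850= -77.61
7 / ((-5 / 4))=-28 / 5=-5.60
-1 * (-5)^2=-25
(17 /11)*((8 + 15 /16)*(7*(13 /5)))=20111 /80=251.39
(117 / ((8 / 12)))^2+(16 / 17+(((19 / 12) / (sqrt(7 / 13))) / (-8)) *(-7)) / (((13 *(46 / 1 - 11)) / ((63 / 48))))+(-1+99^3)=19 *sqrt(91) / 33280+4424854277 / 4420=1001098.26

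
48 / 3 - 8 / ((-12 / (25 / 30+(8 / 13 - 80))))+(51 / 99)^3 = -16926346 / 467181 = -36.23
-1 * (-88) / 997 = 88 / 997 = 0.09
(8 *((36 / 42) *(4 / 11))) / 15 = 0.17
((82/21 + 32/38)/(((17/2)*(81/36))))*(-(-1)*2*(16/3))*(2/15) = 969728/2747115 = 0.35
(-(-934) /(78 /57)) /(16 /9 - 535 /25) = -399285 /11479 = -34.78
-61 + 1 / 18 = -1097 / 18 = -60.94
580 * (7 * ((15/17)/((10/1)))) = 6090/17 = 358.24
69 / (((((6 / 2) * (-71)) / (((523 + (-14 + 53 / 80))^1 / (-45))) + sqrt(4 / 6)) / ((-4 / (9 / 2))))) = -319595083200 / 97812324719 + 16993805852 * sqrt(6) / 293436974157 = -3.13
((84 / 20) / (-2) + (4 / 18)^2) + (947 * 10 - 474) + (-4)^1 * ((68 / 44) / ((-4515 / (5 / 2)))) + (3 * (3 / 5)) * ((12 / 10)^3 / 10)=8994.26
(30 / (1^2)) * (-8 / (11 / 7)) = -1680 / 11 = -152.73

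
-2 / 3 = -0.67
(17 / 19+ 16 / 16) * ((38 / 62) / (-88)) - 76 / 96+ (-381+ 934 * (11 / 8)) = 7385611 / 8184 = 902.45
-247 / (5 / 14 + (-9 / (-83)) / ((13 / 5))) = -3731182 / 6025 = -619.28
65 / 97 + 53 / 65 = 1.49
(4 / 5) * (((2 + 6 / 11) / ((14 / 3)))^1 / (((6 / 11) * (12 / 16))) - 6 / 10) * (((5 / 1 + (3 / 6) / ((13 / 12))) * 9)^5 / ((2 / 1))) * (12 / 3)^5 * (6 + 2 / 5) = 25600924678426656768 / 46411625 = 551605867677.05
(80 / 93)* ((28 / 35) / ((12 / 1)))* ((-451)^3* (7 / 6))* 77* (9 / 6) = -197778182756 / 279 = -708882375.47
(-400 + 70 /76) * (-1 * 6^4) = 9826920 /19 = 517206.32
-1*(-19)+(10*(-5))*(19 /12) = -361 /6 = -60.17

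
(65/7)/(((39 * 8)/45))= 75/56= 1.34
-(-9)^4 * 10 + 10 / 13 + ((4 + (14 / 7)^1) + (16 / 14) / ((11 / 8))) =-65668002 / 1001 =-65602.40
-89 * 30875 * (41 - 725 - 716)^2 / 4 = -1346458750000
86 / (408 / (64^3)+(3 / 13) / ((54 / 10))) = 7667712 / 3949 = 1941.68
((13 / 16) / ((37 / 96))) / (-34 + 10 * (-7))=-3 / 148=-0.02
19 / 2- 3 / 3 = 17 / 2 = 8.50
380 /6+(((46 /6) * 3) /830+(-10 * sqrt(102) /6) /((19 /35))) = 157769 /2490 -175 * sqrt(102) /57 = 32.35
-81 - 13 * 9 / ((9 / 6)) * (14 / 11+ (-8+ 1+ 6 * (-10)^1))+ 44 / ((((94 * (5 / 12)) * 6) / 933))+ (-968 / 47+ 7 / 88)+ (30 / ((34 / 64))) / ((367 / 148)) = 673842472299 / 129022520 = 5222.67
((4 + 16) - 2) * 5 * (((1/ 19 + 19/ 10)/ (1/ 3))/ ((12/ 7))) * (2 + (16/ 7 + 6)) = 3163.26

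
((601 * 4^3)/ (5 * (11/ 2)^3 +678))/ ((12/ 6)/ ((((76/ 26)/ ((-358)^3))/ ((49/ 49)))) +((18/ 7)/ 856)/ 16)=-280259166208/ 345370472849184155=-0.00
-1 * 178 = -178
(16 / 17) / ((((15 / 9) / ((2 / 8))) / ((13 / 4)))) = 39 / 85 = 0.46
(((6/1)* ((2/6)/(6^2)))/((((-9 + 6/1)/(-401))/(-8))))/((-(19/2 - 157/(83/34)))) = -266264/245673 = -1.08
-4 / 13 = -0.31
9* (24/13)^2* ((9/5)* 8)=373248/845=441.71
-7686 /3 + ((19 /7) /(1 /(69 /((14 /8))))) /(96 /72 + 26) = -5139192 /2009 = -2558.08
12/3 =4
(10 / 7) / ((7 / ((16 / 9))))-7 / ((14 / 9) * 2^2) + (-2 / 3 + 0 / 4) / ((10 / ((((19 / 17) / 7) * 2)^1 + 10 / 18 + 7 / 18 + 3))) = -941419 / 899640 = -1.05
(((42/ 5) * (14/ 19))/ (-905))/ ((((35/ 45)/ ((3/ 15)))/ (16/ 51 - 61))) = 155988/ 1461575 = 0.11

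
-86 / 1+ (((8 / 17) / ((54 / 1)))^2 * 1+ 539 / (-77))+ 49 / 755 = -14782630966 / 159064155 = -92.94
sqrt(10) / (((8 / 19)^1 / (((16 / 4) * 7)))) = 133 * sqrt(10) / 2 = 210.29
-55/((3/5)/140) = -38500/3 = -12833.33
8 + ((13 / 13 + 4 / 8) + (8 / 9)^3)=14875 / 1458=10.20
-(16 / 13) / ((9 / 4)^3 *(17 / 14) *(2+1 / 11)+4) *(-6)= 946176 / 4218019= 0.22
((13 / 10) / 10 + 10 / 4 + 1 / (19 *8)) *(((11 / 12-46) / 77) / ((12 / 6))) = -5420279 / 7022400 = -0.77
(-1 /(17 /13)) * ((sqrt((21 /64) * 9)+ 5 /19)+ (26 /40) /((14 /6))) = -39 * sqrt(21) /136 - 18733 /45220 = -1.73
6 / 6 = 1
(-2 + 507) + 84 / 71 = 506.18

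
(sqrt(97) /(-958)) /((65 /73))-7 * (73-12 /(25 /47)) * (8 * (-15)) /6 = 35308 /5-73 * sqrt(97) /62270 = 7061.59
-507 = -507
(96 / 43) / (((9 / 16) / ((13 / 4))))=1664 / 129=12.90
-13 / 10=-1.30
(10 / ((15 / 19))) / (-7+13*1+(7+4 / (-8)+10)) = 76 / 135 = 0.56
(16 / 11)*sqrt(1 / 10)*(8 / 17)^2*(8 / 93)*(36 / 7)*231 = 10.41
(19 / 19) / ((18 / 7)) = 7 / 18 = 0.39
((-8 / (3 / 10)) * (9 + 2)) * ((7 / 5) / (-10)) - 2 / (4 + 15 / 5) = 4282 / 105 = 40.78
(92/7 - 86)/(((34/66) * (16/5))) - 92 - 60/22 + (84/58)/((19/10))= -46894207/339416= -138.16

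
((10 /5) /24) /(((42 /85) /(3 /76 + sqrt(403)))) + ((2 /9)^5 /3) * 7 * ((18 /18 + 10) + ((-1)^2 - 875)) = -817716707 /753937632 + 85 * sqrt(403) /504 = 2.30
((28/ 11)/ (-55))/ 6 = -14/ 1815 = -0.01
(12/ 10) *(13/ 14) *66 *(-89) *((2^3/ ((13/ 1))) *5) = -140976/ 7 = -20139.43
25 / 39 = 0.64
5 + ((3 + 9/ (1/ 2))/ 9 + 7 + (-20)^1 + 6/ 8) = -59/ 12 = -4.92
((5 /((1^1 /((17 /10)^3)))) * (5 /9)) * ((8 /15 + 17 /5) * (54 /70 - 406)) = -4111183661 /189000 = -21752.29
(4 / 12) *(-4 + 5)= 0.33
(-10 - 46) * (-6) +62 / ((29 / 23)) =11170 / 29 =385.17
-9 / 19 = -0.47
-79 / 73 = -1.08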